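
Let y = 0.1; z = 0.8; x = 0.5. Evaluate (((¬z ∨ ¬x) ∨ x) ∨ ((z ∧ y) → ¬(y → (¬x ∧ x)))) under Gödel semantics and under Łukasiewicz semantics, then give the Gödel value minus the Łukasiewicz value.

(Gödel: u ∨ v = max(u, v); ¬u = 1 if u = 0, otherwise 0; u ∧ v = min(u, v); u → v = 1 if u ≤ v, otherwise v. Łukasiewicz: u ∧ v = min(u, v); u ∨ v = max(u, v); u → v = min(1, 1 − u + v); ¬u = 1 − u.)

0.10

Gödel evaluation:
  ¬z: Gödel ¬ of 0.8 = 0 (operand ≠ 0)
  ¬x: Gödel ¬ of 0.5 = 0 (operand ≠ 0)
  (¬z ∨ ¬x) = max(0, 0) = 0
  ((¬z ∨ ¬x) ∨ x) = max(0, 0.5) = 0.5
  (z ∧ y) = min(0.8, 0.1) = 0.1
  ¬x: Gödel ¬ of 0.5 = 0 (operand ≠ 0)
  (¬x ∧ x) = min(0, 0.5) = 0
  (y → (¬x ∧ x)): 0.1 > 0, so result = 0
  ¬(y → (¬x ∧ x)): Gödel ¬ of 0 = 1 (operand is 0)
  ((z ∧ y) → ¬(y → (¬x ∧ x))): 0.1 ≤ 1, so result = 1
  (((¬z ∨ ¬x) ∨ x) ∨ ((z ∧ y) → ¬(y → (¬x ∧ x)))) = max(0.5, 1) = 1
  Gödel value = 1
Łukasiewicz evaluation:
  ¬z: Łukasiewicz ¬ gives 1 − 0.8 = 0.2
  ¬x: Łukasiewicz ¬ gives 1 − 0.5 = 0.5
  (¬z ∨ ¬x) = max(0.2, 0.5) = 0.5
  ((¬z ∨ ¬x) ∨ x) = max(0.5, 0.5) = 0.5
  (z ∧ y) = min(0.8, 0.1) = 0.1
  ¬x: Łukasiewicz ¬ gives 1 − 0.5 = 0.5
  (¬x ∧ x) = min(0.5, 0.5) = 0.5
  (y → (¬x ∧ x)): min(1, 1 − 0.1 + 0.5) = 1
  ¬(y → (¬x ∧ x)): Łukasiewicz ¬ gives 1 − 1 = 0
  ((z ∧ y) → ¬(y → (¬x ∧ x))): min(1, 1 − 0.1 + 0) = 0.9
  (((¬z ∨ ¬x) ∨ x) ∨ ((z ∧ y) → ¬(y → (¬x ∧ x)))) = max(0.5, 0.9) = 0.9
  Łukasiewicz value = 0.9
Difference: 1 − 0.9 = 0.10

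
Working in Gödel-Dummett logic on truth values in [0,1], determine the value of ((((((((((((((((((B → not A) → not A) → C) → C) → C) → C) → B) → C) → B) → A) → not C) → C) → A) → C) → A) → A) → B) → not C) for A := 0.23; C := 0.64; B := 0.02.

not A: Gödel ¬ of 0.23 = 0 (operand ≠ 0)
(B → not A): 0.02 > 0, so result = 0
not A: Gödel ¬ of 0.23 = 0 (operand ≠ 0)
((B → not A) → not A): 0 ≤ 0, so result = 1
(((B → not A) → not A) → C): 1 > 0.64, so result = 0.64
((((B → not A) → not A) → C) → C): 0.64 ≤ 0.64, so result = 1
(((((B → not A) → not A) → C) → C) → C): 1 > 0.64, so result = 0.64
((((((B → not A) → not A) → C) → C) → C) → C): 0.64 ≤ 0.64, so result = 1
(((((((B → not A) → not A) → C) → C) → C) → C) → B): 1 > 0.02, so result = 0.02
((((((((B → not A) → not A) → C) → C) → C) → C) → B) → C): 0.02 ≤ 0.64, so result = 1
(((((((((B → not A) → not A) → C) → C) → C) → C) → B) → C) → B): 1 > 0.02, so result = 0.02
((((((((((B → not A) → not A) → C) → C) → C) → C) → B) → C) → B) → A): 0.02 ≤ 0.23, so result = 1
not C: Gödel ¬ of 0.64 = 0 (operand ≠ 0)
(((((((((((B → not A) → not A) → C) → C) → C) → C) → B) → C) → B) → A) → not C): 1 > 0, so result = 0
((((((((((((B → not A) → not A) → C) → C) → C) → C) → B) → C) → B) → A) → not C) → C): 0 ≤ 0.64, so result = 1
(((((((((((((B → not A) → not A) → C) → C) → C) → C) → B) → C) → B) → A) → not C) → C) → A): 1 > 0.23, so result = 0.23
((((((((((((((B → not A) → not A) → C) → C) → C) → C) → B) → C) → B) → A) → not C) → C) → A) → C): 0.23 ≤ 0.64, so result = 1
(((((((((((((((B → not A) → not A) → C) → C) → C) → C) → B) → C) → B) → A) → not C) → C) → A) → C) → A): 1 > 0.23, so result = 0.23
((((((((((((((((B → not A) → not A) → C) → C) → C) → C) → B) → C) → B) → A) → not C) → C) → A) → C) → A) → A): 0.23 ≤ 0.23, so result = 1
(((((((((((((((((B → not A) → not A) → C) → C) → C) → C) → B) → C) → B) → A) → not C) → C) → A) → C) → A) → A) → B): 1 > 0.02, so result = 0.02
not C: Gödel ¬ of 0.64 = 0 (operand ≠ 0)
((((((((((((((((((B → not A) → not A) → C) → C) → C) → C) → B) → C) → B) → A) → not C) → C) → A) → C) → A) → A) → B) → not C): 0.02 > 0, so result = 0

0.00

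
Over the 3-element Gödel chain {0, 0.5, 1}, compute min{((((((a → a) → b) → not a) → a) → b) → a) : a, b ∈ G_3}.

0.00

The minimum is attained at a = 0, b = 0:
  (a → a): 0 ≤ 0, so result = 1
  ((a → a) → b): 1 > 0, so result = 0
  not a: Gödel ¬ of 0 = 1 (operand is 0)
  (((a → a) → b) → not a): 0 ≤ 1, so result = 1
  ((((a → a) → b) → not a) → a): 1 > 0, so result = 0
  (((((a → a) → b) → not a) → a) → b): 0 ≤ 0, so result = 1
  ((((((a → a) → b) → not a) → a) → b) → a): 1 > 0, so result = 0
Checking all 9 assignments confirms none give a value below 0.00.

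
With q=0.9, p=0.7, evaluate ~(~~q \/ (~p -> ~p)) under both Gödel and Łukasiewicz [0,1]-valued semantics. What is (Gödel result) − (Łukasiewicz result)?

Gödel evaluation:
  ~q: Gödel ¬ of 0.9 = 0 (operand ≠ 0)
  ~~q: Gödel ¬ of 0 = 1 (operand is 0)
  ~p: Gödel ¬ of 0.7 = 0 (operand ≠ 0)
  ~p: Gödel ¬ of 0.7 = 0 (operand ≠ 0)
  (~p -> ~p): 0 ≤ 0, so result = 1
  (~~q \/ (~p -> ~p)) = max(1, 1) = 1
  ~(~~q \/ (~p -> ~p)): Gödel ¬ of 1 = 0 (operand ≠ 0)
  Gödel value = 0
Łukasiewicz evaluation:
  ~q: Łukasiewicz ¬ gives 1 − 0.9 = 0.1
  ~~q: Łukasiewicz ¬ gives 1 − 0.1 = 0.9
  ~p: Łukasiewicz ¬ gives 1 − 0.7 = 0.3
  ~p: Łukasiewicz ¬ gives 1 − 0.7 = 0.3
  (~p -> ~p): min(1, 1 − 0.3 + 0.3) = 1
  (~~q \/ (~p -> ~p)) = max(0.9, 1) = 1
  ~(~~q \/ (~p -> ~p)): Łukasiewicz ¬ gives 1 − 1 = 0
  Łukasiewicz value = 0
Difference: 0 − 0 = 0.00

0.00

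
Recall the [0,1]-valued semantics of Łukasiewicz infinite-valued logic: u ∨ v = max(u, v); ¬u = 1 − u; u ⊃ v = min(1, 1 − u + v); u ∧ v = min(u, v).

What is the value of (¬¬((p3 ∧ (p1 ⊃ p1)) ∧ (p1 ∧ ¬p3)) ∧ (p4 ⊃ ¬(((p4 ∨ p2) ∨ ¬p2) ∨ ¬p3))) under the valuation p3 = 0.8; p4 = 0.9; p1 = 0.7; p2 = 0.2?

0.20

(p1 ⊃ p1): min(1, 1 − 0.7 + 0.7) = 1
(p3 ∧ (p1 ⊃ p1)) = min(0.8, 1) = 0.8
¬p3: Łukasiewicz ¬ gives 1 − 0.8 = 0.2
(p1 ∧ ¬p3) = min(0.7, 0.2) = 0.2
((p3 ∧ (p1 ⊃ p1)) ∧ (p1 ∧ ¬p3)) = min(0.8, 0.2) = 0.2
¬((p3 ∧ (p1 ⊃ p1)) ∧ (p1 ∧ ¬p3)): Łukasiewicz ¬ gives 1 − 0.2 = 0.8
¬¬((p3 ∧ (p1 ⊃ p1)) ∧ (p1 ∧ ¬p3)): Łukasiewicz ¬ gives 1 − 0.8 = 0.2
(p4 ∨ p2) = max(0.9, 0.2) = 0.9
¬p2: Łukasiewicz ¬ gives 1 − 0.2 = 0.8
((p4 ∨ p2) ∨ ¬p2) = max(0.9, 0.8) = 0.9
¬p3: Łukasiewicz ¬ gives 1 − 0.8 = 0.2
(((p4 ∨ p2) ∨ ¬p2) ∨ ¬p3) = max(0.9, 0.2) = 0.9
¬(((p4 ∨ p2) ∨ ¬p2) ∨ ¬p3): Łukasiewicz ¬ gives 1 − 0.9 = 0.1
(p4 ⊃ ¬(((p4 ∨ p2) ∨ ¬p2) ∨ ¬p3)): min(1, 1 − 0.9 + 0.1) = 0.2
(¬¬((p3 ∧ (p1 ⊃ p1)) ∧ (p1 ∧ ¬p3)) ∧ (p4 ⊃ ¬(((p4 ∨ p2) ∨ ¬p2) ∨ ¬p3))) = min(0.2, 0.2) = 0.2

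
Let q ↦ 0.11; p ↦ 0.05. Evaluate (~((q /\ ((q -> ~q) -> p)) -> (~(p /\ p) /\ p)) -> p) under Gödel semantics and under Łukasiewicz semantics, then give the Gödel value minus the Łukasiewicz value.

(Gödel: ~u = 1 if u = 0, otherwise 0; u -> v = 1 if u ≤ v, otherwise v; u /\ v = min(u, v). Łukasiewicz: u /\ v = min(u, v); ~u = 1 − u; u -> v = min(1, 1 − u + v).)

Gödel evaluation:
  ~q: Gödel ¬ of 0.11 = 0 (operand ≠ 0)
  (q -> ~q): 0.11 > 0, so result = 0
  ((q -> ~q) -> p): 0 ≤ 0.05, so result = 1
  (q /\ ((q -> ~q) -> p)) = min(0.11, 1) = 0.11
  (p /\ p) = min(0.05, 0.05) = 0.05
  ~(p /\ p): Gödel ¬ of 0.05 = 0 (operand ≠ 0)
  (~(p /\ p) /\ p) = min(0, 0.05) = 0
  ((q /\ ((q -> ~q) -> p)) -> (~(p /\ p) /\ p)): 0.11 > 0, so result = 0
  ~((q /\ ((q -> ~q) -> p)) -> (~(p /\ p) /\ p)): Gödel ¬ of 0 = 1 (operand is 0)
  (~((q /\ ((q -> ~q) -> p)) -> (~(p /\ p) /\ p)) -> p): 1 > 0.05, so result = 0.05
  Gödel value = 0.05
Łukasiewicz evaluation:
  ~q: Łukasiewicz ¬ gives 1 − 0.11 = 0.89
  (q -> ~q): min(1, 1 − 0.11 + 0.89) = 1
  ((q -> ~q) -> p): min(1, 1 − 1 + 0.05) = 0.05
  (q /\ ((q -> ~q) -> p)) = min(0.11, 0.05) = 0.05
  (p /\ p) = min(0.05, 0.05) = 0.05
  ~(p /\ p): Łukasiewicz ¬ gives 1 − 0.05 = 0.95
  (~(p /\ p) /\ p) = min(0.95, 0.05) = 0.05
  ((q /\ ((q -> ~q) -> p)) -> (~(p /\ p) /\ p)): min(1, 1 − 0.05 + 0.05) = 1
  ~((q /\ ((q -> ~q) -> p)) -> (~(p /\ p) /\ p)): Łukasiewicz ¬ gives 1 − 1 = 0
  (~((q /\ ((q -> ~q) -> p)) -> (~(p /\ p) /\ p)) -> p): min(1, 1 − 0 + 0.05) = 1
  Łukasiewicz value = 1
Difference: 0.05 − 1 = -0.95

-0.95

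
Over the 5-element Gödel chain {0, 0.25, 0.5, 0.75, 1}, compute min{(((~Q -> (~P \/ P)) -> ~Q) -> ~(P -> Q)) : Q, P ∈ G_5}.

The minimum is attained at Q = 0, P = 0:
  ~Q: Gödel ¬ of 0 = 1 (operand is 0)
  ~P: Gödel ¬ of 0 = 1 (operand is 0)
  (~P \/ P) = max(1, 0) = 1
  (~Q -> (~P \/ P)): 1 ≤ 1, so result = 1
  ~Q: Gödel ¬ of 0 = 1 (operand is 0)
  ((~Q -> (~P \/ P)) -> ~Q): 1 ≤ 1, so result = 1
  (P -> Q): 0 ≤ 0, so result = 1
  ~(P -> Q): Gödel ¬ of 1 = 0 (operand ≠ 0)
  (((~Q -> (~P \/ P)) -> ~Q) -> ~(P -> Q)): 1 > 0, so result = 0
Checking all 25 assignments confirms none give a value below 0.00.

0.00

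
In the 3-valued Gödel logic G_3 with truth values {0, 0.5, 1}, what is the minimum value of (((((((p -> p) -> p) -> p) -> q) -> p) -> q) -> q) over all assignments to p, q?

The minimum is attained at p = 0, q = 0.5:
  (p -> p): 0 ≤ 0, so result = 1
  ((p -> p) -> p): 1 > 0, so result = 0
  (((p -> p) -> p) -> p): 0 ≤ 0, so result = 1
  ((((p -> p) -> p) -> p) -> q): 1 > 0.5, so result = 0.5
  (((((p -> p) -> p) -> p) -> q) -> p): 0.5 > 0, so result = 0
  ((((((p -> p) -> p) -> p) -> q) -> p) -> q): 0 ≤ 0.5, so result = 1
  (((((((p -> p) -> p) -> p) -> q) -> p) -> q) -> q): 1 > 0.5, so result = 0.5
Checking all 9 assignments confirms none give a value below 0.50.

0.50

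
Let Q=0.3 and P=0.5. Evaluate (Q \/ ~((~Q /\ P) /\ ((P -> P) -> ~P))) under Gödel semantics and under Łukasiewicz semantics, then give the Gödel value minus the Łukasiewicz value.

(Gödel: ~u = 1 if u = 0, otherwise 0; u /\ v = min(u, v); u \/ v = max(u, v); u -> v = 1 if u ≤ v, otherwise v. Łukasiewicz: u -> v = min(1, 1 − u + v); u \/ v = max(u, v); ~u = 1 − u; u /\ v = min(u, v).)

Gödel evaluation:
  ~Q: Gödel ¬ of 0.3 = 0 (operand ≠ 0)
  (~Q /\ P) = min(0, 0.5) = 0
  (P -> P): 0.5 ≤ 0.5, so result = 1
  ~P: Gödel ¬ of 0.5 = 0 (operand ≠ 0)
  ((P -> P) -> ~P): 1 > 0, so result = 0
  ((~Q /\ P) /\ ((P -> P) -> ~P)) = min(0, 0) = 0
  ~((~Q /\ P) /\ ((P -> P) -> ~P)): Gödel ¬ of 0 = 1 (operand is 0)
  (Q \/ ~((~Q /\ P) /\ ((P -> P) -> ~P))) = max(0.3, 1) = 1
  Gödel value = 1
Łukasiewicz evaluation:
  ~Q: Łukasiewicz ¬ gives 1 − 0.3 = 0.7
  (~Q /\ P) = min(0.7, 0.5) = 0.5
  (P -> P): min(1, 1 − 0.5 + 0.5) = 1
  ~P: Łukasiewicz ¬ gives 1 − 0.5 = 0.5
  ((P -> P) -> ~P): min(1, 1 − 1 + 0.5) = 0.5
  ((~Q /\ P) /\ ((P -> P) -> ~P)) = min(0.5, 0.5) = 0.5
  ~((~Q /\ P) /\ ((P -> P) -> ~P)): Łukasiewicz ¬ gives 1 − 0.5 = 0.5
  (Q \/ ~((~Q /\ P) /\ ((P -> P) -> ~P))) = max(0.3, 0.5) = 0.5
  Łukasiewicz value = 0.5
Difference: 1 − 0.5 = 0.50

0.50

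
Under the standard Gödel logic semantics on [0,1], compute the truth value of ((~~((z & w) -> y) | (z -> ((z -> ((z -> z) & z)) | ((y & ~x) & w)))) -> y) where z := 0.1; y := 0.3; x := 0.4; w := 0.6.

(z & w) = min(0.1, 0.6) = 0.1
((z & w) -> y): 0.1 ≤ 0.3, so result = 1
~((z & w) -> y): Gödel ¬ of 1 = 0 (operand ≠ 0)
~~((z & w) -> y): Gödel ¬ of 0 = 1 (operand is 0)
(z -> z): 0.1 ≤ 0.1, so result = 1
((z -> z) & z) = min(1, 0.1) = 0.1
(z -> ((z -> z) & z)): 0.1 ≤ 0.1, so result = 1
~x: Gödel ¬ of 0.4 = 0 (operand ≠ 0)
(y & ~x) = min(0.3, 0) = 0
((y & ~x) & w) = min(0, 0.6) = 0
((z -> ((z -> z) & z)) | ((y & ~x) & w)) = max(1, 0) = 1
(z -> ((z -> ((z -> z) & z)) | ((y & ~x) & w))): 0.1 ≤ 1, so result = 1
(~~((z & w) -> y) | (z -> ((z -> ((z -> z) & z)) | ((y & ~x) & w)))) = max(1, 1) = 1
((~~((z & w) -> y) | (z -> ((z -> ((z -> z) & z)) | ((y & ~x) & w)))) -> y): 1 > 0.3, so result = 0.3

0.30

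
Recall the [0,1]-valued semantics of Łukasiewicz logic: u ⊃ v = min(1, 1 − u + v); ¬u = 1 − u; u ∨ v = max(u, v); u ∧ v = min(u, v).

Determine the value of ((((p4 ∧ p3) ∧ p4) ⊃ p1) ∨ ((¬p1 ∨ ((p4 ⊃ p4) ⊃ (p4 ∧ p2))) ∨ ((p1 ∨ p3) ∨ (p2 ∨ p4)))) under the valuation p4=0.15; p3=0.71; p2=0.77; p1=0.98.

(p4 ∧ p3) = min(0.15, 0.71) = 0.15
((p4 ∧ p3) ∧ p4) = min(0.15, 0.15) = 0.15
(((p4 ∧ p3) ∧ p4) ⊃ p1): min(1, 1 − 0.15 + 0.98) = 1
¬p1: Łukasiewicz ¬ gives 1 − 0.98 = 0.02
(p4 ⊃ p4): min(1, 1 − 0.15 + 0.15) = 1
(p4 ∧ p2) = min(0.15, 0.77) = 0.15
((p4 ⊃ p4) ⊃ (p4 ∧ p2)): min(1, 1 − 1 + 0.15) = 0.15
(¬p1 ∨ ((p4 ⊃ p4) ⊃ (p4 ∧ p2))) = max(0.02, 0.15) = 0.15
(p1 ∨ p3) = max(0.98, 0.71) = 0.98
(p2 ∨ p4) = max(0.77, 0.15) = 0.77
((p1 ∨ p3) ∨ (p2 ∨ p4)) = max(0.98, 0.77) = 0.98
((¬p1 ∨ ((p4 ⊃ p4) ⊃ (p4 ∧ p2))) ∨ ((p1 ∨ p3) ∨ (p2 ∨ p4))) = max(0.15, 0.98) = 0.98
((((p4 ∧ p3) ∧ p4) ⊃ p1) ∨ ((¬p1 ∨ ((p4 ⊃ p4) ⊃ (p4 ∧ p2))) ∨ ((p1 ∨ p3) ∨ (p2 ∨ p4)))) = max(1, 0.98) = 1

1.00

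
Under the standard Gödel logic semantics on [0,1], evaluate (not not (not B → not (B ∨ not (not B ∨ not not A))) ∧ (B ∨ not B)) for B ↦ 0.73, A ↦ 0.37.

0.73

not B: Gödel ¬ of 0.73 = 0 (operand ≠ 0)
not B: Gödel ¬ of 0.73 = 0 (operand ≠ 0)
not A: Gödel ¬ of 0.37 = 0 (operand ≠ 0)
not not A: Gödel ¬ of 0 = 1 (operand is 0)
(not B ∨ not not A) = max(0, 1) = 1
not (not B ∨ not not A): Gödel ¬ of 1 = 0 (operand ≠ 0)
(B ∨ not (not B ∨ not not A)) = max(0.73, 0) = 0.73
not (B ∨ not (not B ∨ not not A)): Gödel ¬ of 0.73 = 0 (operand ≠ 0)
(not B → not (B ∨ not (not B ∨ not not A))): 0 ≤ 0, so result = 1
not (not B → not (B ∨ not (not B ∨ not not A))): Gödel ¬ of 1 = 0 (operand ≠ 0)
not not (not B → not (B ∨ not (not B ∨ not not A))): Gödel ¬ of 0 = 1 (operand is 0)
not B: Gödel ¬ of 0.73 = 0 (operand ≠ 0)
(B ∨ not B) = max(0.73, 0) = 0.73
(not not (not B → not (B ∨ not (not B ∨ not not A))) ∧ (B ∨ not B)) = min(1, 0.73) = 0.73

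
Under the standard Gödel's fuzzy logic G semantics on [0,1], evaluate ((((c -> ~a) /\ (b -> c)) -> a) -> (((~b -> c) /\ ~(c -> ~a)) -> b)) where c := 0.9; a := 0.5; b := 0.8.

~a: Gödel ¬ of 0.5 = 0 (operand ≠ 0)
(c -> ~a): 0.9 > 0, so result = 0
(b -> c): 0.8 ≤ 0.9, so result = 1
((c -> ~a) /\ (b -> c)) = min(0, 1) = 0
(((c -> ~a) /\ (b -> c)) -> a): 0 ≤ 0.5, so result = 1
~b: Gödel ¬ of 0.8 = 0 (operand ≠ 0)
(~b -> c): 0 ≤ 0.9, so result = 1
~a: Gödel ¬ of 0.5 = 0 (operand ≠ 0)
(c -> ~a): 0.9 > 0, so result = 0
~(c -> ~a): Gödel ¬ of 0 = 1 (operand is 0)
((~b -> c) /\ ~(c -> ~a)) = min(1, 1) = 1
(((~b -> c) /\ ~(c -> ~a)) -> b): 1 > 0.8, so result = 0.8
((((c -> ~a) /\ (b -> c)) -> a) -> (((~b -> c) /\ ~(c -> ~a)) -> b)): 1 > 0.8, so result = 0.8

0.80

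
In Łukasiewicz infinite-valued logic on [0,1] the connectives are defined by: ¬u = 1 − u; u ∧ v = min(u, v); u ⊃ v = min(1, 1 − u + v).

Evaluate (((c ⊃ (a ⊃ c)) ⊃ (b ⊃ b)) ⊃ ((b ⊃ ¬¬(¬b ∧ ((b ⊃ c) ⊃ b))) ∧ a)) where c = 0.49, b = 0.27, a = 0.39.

0.39

(a ⊃ c): min(1, 1 − 0.39 + 0.49) = 1
(c ⊃ (a ⊃ c)): min(1, 1 − 0.49 + 1) = 1
(b ⊃ b): min(1, 1 − 0.27 + 0.27) = 1
((c ⊃ (a ⊃ c)) ⊃ (b ⊃ b)): min(1, 1 − 1 + 1) = 1
¬b: Łukasiewicz ¬ gives 1 − 0.27 = 0.73
(b ⊃ c): min(1, 1 − 0.27 + 0.49) = 1
((b ⊃ c) ⊃ b): min(1, 1 − 1 + 0.27) = 0.27
(¬b ∧ ((b ⊃ c) ⊃ b)) = min(0.73, 0.27) = 0.27
¬(¬b ∧ ((b ⊃ c) ⊃ b)): Łukasiewicz ¬ gives 1 − 0.27 = 0.73
¬¬(¬b ∧ ((b ⊃ c) ⊃ b)): Łukasiewicz ¬ gives 1 − 0.73 = 0.27
(b ⊃ ¬¬(¬b ∧ ((b ⊃ c) ⊃ b))): min(1, 1 − 0.27 + 0.27) = 1
((b ⊃ ¬¬(¬b ∧ ((b ⊃ c) ⊃ b))) ∧ a) = min(1, 0.39) = 0.39
(((c ⊃ (a ⊃ c)) ⊃ (b ⊃ b)) ⊃ ((b ⊃ ¬¬(¬b ∧ ((b ⊃ c) ⊃ b))) ∧ a)): min(1, 1 − 1 + 0.39) = 0.39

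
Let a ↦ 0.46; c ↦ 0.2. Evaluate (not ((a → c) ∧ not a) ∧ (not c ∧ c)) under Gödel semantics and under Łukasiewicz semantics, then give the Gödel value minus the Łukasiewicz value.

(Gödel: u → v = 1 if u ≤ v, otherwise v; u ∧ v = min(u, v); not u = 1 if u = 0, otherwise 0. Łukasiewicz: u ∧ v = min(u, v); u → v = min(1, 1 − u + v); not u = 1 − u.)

Gödel evaluation:
  (a → c): 0.46 > 0.2, so result = 0.2
  not a: Gödel ¬ of 0.46 = 0 (operand ≠ 0)
  ((a → c) ∧ not a) = min(0.2, 0) = 0
  not ((a → c) ∧ not a): Gödel ¬ of 0 = 1 (operand is 0)
  not c: Gödel ¬ of 0.2 = 0 (operand ≠ 0)
  (not c ∧ c) = min(0, 0.2) = 0
  (not ((a → c) ∧ not a) ∧ (not c ∧ c)) = min(1, 0) = 0
  Gödel value = 0
Łukasiewicz evaluation:
  (a → c): min(1, 1 − 0.46 + 0.2) = 0.74
  not a: Łukasiewicz ¬ gives 1 − 0.46 = 0.54
  ((a → c) ∧ not a) = min(0.74, 0.54) = 0.54
  not ((a → c) ∧ not a): Łukasiewicz ¬ gives 1 − 0.54 = 0.46
  not c: Łukasiewicz ¬ gives 1 − 0.2 = 0.8
  (not c ∧ c) = min(0.8, 0.2) = 0.2
  (not ((a → c) ∧ not a) ∧ (not c ∧ c)) = min(0.46, 0.2) = 0.2
  Łukasiewicz value = 0.2
Difference: 0 − 0.2 = -0.20

-0.20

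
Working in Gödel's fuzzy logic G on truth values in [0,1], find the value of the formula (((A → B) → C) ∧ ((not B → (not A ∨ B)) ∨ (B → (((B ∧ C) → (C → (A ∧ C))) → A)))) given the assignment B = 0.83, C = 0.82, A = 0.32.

0.82

(A → B): 0.32 ≤ 0.83, so result = 1
((A → B) → C): 1 > 0.82, so result = 0.82
not B: Gödel ¬ of 0.83 = 0 (operand ≠ 0)
not A: Gödel ¬ of 0.32 = 0 (operand ≠ 0)
(not A ∨ B) = max(0, 0.83) = 0.83
(not B → (not A ∨ B)): 0 ≤ 0.83, so result = 1
(B ∧ C) = min(0.83, 0.82) = 0.82
(A ∧ C) = min(0.32, 0.82) = 0.32
(C → (A ∧ C)): 0.82 > 0.32, so result = 0.32
((B ∧ C) → (C → (A ∧ C))): 0.82 > 0.32, so result = 0.32
(((B ∧ C) → (C → (A ∧ C))) → A): 0.32 ≤ 0.32, so result = 1
(B → (((B ∧ C) → (C → (A ∧ C))) → A)): 0.83 ≤ 1, so result = 1
((not B → (not A ∨ B)) ∨ (B → (((B ∧ C) → (C → (A ∧ C))) → A))) = max(1, 1) = 1
(((A → B) → C) ∧ ((not B → (not A ∨ B)) ∨ (B → (((B ∧ C) → (C → (A ∧ C))) → A)))) = min(0.82, 1) = 0.82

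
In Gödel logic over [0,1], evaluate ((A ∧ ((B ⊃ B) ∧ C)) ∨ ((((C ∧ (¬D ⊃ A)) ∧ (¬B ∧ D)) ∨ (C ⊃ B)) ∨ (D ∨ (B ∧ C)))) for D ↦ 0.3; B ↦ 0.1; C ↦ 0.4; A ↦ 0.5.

0.40

(B ⊃ B): 0.1 ≤ 0.1, so result = 1
((B ⊃ B) ∧ C) = min(1, 0.4) = 0.4
(A ∧ ((B ⊃ B) ∧ C)) = min(0.5, 0.4) = 0.4
¬D: Gödel ¬ of 0.3 = 0 (operand ≠ 0)
(¬D ⊃ A): 0 ≤ 0.5, so result = 1
(C ∧ (¬D ⊃ A)) = min(0.4, 1) = 0.4
¬B: Gödel ¬ of 0.1 = 0 (operand ≠ 0)
(¬B ∧ D) = min(0, 0.3) = 0
((C ∧ (¬D ⊃ A)) ∧ (¬B ∧ D)) = min(0.4, 0) = 0
(C ⊃ B): 0.4 > 0.1, so result = 0.1
(((C ∧ (¬D ⊃ A)) ∧ (¬B ∧ D)) ∨ (C ⊃ B)) = max(0, 0.1) = 0.1
(B ∧ C) = min(0.1, 0.4) = 0.1
(D ∨ (B ∧ C)) = max(0.3, 0.1) = 0.3
((((C ∧ (¬D ⊃ A)) ∧ (¬B ∧ D)) ∨ (C ⊃ B)) ∨ (D ∨ (B ∧ C))) = max(0.1, 0.3) = 0.3
((A ∧ ((B ⊃ B) ∧ C)) ∨ ((((C ∧ (¬D ⊃ A)) ∧ (¬B ∧ D)) ∨ (C ⊃ B)) ∨ (D ∨ (B ∧ C)))) = max(0.4, 0.3) = 0.4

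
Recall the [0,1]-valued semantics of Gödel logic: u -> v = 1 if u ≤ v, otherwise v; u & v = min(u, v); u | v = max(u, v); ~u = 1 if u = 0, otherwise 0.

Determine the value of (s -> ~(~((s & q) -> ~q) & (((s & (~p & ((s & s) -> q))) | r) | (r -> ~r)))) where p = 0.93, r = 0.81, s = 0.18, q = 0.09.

(s & q) = min(0.18, 0.09) = 0.09
~q: Gödel ¬ of 0.09 = 0 (operand ≠ 0)
((s & q) -> ~q): 0.09 > 0, so result = 0
~((s & q) -> ~q): Gödel ¬ of 0 = 1 (operand is 0)
~p: Gödel ¬ of 0.93 = 0 (operand ≠ 0)
(s & s) = min(0.18, 0.18) = 0.18
((s & s) -> q): 0.18 > 0.09, so result = 0.09
(~p & ((s & s) -> q)) = min(0, 0.09) = 0
(s & (~p & ((s & s) -> q))) = min(0.18, 0) = 0
((s & (~p & ((s & s) -> q))) | r) = max(0, 0.81) = 0.81
~r: Gödel ¬ of 0.81 = 0 (operand ≠ 0)
(r -> ~r): 0.81 > 0, so result = 0
(((s & (~p & ((s & s) -> q))) | r) | (r -> ~r)) = max(0.81, 0) = 0.81
(~((s & q) -> ~q) & (((s & (~p & ((s & s) -> q))) | r) | (r -> ~r))) = min(1, 0.81) = 0.81
~(~((s & q) -> ~q) & (((s & (~p & ((s & s) -> q))) | r) | (r -> ~r))): Gödel ¬ of 0.81 = 0 (operand ≠ 0)
(s -> ~(~((s & q) -> ~q) & (((s & (~p & ((s & s) -> q))) | r) | (r -> ~r)))): 0.18 > 0, so result = 0

0.00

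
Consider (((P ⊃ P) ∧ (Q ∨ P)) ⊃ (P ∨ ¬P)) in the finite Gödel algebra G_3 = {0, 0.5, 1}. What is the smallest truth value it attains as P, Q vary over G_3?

The minimum is attained at P = 0.5, Q = 1:
  (P ⊃ P): 0.5 ≤ 0.5, so result = 1
  (Q ∨ P) = max(1, 0.5) = 1
  ((P ⊃ P) ∧ (Q ∨ P)) = min(1, 1) = 1
  ¬P: Gödel ¬ of 0.5 = 0 (operand ≠ 0)
  (P ∨ ¬P) = max(0.5, 0) = 0.5
  (((P ⊃ P) ∧ (Q ∨ P)) ⊃ (P ∨ ¬P)): 1 > 0.5, so result = 0.5
Checking all 9 assignments confirms none give a value below 0.50.

0.50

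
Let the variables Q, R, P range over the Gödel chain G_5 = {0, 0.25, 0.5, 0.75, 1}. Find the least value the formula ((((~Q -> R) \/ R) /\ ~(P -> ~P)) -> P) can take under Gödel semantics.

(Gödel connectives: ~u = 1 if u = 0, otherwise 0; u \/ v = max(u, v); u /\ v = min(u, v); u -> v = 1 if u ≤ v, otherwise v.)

The minimum is attained at Q = 0, R = 0.5, P = 0.25:
  ~Q: Gödel ¬ of 0 = 1 (operand is 0)
  (~Q -> R): 1 > 0.5, so result = 0.5
  ((~Q -> R) \/ R) = max(0.5, 0.5) = 0.5
  ~P: Gödel ¬ of 0.25 = 0 (operand ≠ 0)
  (P -> ~P): 0.25 > 0, so result = 0
  ~(P -> ~P): Gödel ¬ of 0 = 1 (operand is 0)
  (((~Q -> R) \/ R) /\ ~(P -> ~P)) = min(0.5, 1) = 0.5
  ((((~Q -> R) \/ R) /\ ~(P -> ~P)) -> P): 0.5 > 0.25, so result = 0.25
Checking all 125 assignments confirms none give a value below 0.25.

0.25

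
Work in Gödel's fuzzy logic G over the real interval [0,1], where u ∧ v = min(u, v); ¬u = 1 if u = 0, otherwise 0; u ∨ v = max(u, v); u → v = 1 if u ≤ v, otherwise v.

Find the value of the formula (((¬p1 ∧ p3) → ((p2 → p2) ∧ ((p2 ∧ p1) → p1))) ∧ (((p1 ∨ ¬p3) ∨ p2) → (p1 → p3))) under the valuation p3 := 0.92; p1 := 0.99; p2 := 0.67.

¬p1: Gödel ¬ of 0.99 = 0 (operand ≠ 0)
(¬p1 ∧ p3) = min(0, 0.92) = 0
(p2 → p2): 0.67 ≤ 0.67, so result = 1
(p2 ∧ p1) = min(0.67, 0.99) = 0.67
((p2 ∧ p1) → p1): 0.67 ≤ 0.99, so result = 1
((p2 → p2) ∧ ((p2 ∧ p1) → p1)) = min(1, 1) = 1
((¬p1 ∧ p3) → ((p2 → p2) ∧ ((p2 ∧ p1) → p1))): 0 ≤ 1, so result = 1
¬p3: Gödel ¬ of 0.92 = 0 (operand ≠ 0)
(p1 ∨ ¬p3) = max(0.99, 0) = 0.99
((p1 ∨ ¬p3) ∨ p2) = max(0.99, 0.67) = 0.99
(p1 → p3): 0.99 > 0.92, so result = 0.92
(((p1 ∨ ¬p3) ∨ p2) → (p1 → p3)): 0.99 > 0.92, so result = 0.92
(((¬p1 ∧ p3) → ((p2 → p2) ∧ ((p2 ∧ p1) → p1))) ∧ (((p1 ∨ ¬p3) ∨ p2) → (p1 → p3))) = min(1, 0.92) = 0.92

0.92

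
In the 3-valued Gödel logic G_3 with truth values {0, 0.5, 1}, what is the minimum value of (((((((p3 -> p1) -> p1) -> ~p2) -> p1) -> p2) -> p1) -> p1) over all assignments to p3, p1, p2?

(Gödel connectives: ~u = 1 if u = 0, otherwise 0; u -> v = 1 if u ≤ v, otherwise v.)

0.50

The minimum is attained at p3 = 0, p1 = 0.5, p2 = 0:
  (p3 -> p1): 0 ≤ 0.5, so result = 1
  ((p3 -> p1) -> p1): 1 > 0.5, so result = 0.5
  ~p2: Gödel ¬ of 0 = 1 (operand is 0)
  (((p3 -> p1) -> p1) -> ~p2): 0.5 ≤ 1, so result = 1
  ((((p3 -> p1) -> p1) -> ~p2) -> p1): 1 > 0.5, so result = 0.5
  (((((p3 -> p1) -> p1) -> ~p2) -> p1) -> p2): 0.5 > 0, so result = 0
  ((((((p3 -> p1) -> p1) -> ~p2) -> p1) -> p2) -> p1): 0 ≤ 0.5, so result = 1
  (((((((p3 -> p1) -> p1) -> ~p2) -> p1) -> p2) -> p1) -> p1): 1 > 0.5, so result = 0.5
Checking all 27 assignments confirms none give a value below 0.50.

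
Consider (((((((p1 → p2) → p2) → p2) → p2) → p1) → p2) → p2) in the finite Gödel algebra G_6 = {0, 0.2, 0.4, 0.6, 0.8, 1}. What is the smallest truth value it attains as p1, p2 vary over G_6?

0.20

The minimum is attained at p1 = 0, p2 = 0.2:
  (p1 → p2): 0 ≤ 0.2, so result = 1
  ((p1 → p2) → p2): 1 > 0.2, so result = 0.2
  (((p1 → p2) → p2) → p2): 0.2 ≤ 0.2, so result = 1
  ((((p1 → p2) → p2) → p2) → p2): 1 > 0.2, so result = 0.2
  (((((p1 → p2) → p2) → p2) → p2) → p1): 0.2 > 0, so result = 0
  ((((((p1 → p2) → p2) → p2) → p2) → p1) → p2): 0 ≤ 0.2, so result = 1
  (((((((p1 → p2) → p2) → p2) → p2) → p1) → p2) → p2): 1 > 0.2, so result = 0.2
Checking all 36 assignments confirms none give a value below 0.20.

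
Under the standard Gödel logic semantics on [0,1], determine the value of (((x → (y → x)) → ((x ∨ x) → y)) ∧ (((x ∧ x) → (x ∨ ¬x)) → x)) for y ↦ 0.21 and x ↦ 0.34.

0.21

(y → x): 0.21 ≤ 0.34, so result = 1
(x → (y → x)): 0.34 ≤ 1, so result = 1
(x ∨ x) = max(0.34, 0.34) = 0.34
((x ∨ x) → y): 0.34 > 0.21, so result = 0.21
((x → (y → x)) → ((x ∨ x) → y)): 1 > 0.21, so result = 0.21
(x ∧ x) = min(0.34, 0.34) = 0.34
¬x: Gödel ¬ of 0.34 = 0 (operand ≠ 0)
(x ∨ ¬x) = max(0.34, 0) = 0.34
((x ∧ x) → (x ∨ ¬x)): 0.34 ≤ 0.34, so result = 1
(((x ∧ x) → (x ∨ ¬x)) → x): 1 > 0.34, so result = 0.34
(((x → (y → x)) → ((x ∨ x) → y)) ∧ (((x ∧ x) → (x ∨ ¬x)) → x)) = min(0.21, 0.34) = 0.21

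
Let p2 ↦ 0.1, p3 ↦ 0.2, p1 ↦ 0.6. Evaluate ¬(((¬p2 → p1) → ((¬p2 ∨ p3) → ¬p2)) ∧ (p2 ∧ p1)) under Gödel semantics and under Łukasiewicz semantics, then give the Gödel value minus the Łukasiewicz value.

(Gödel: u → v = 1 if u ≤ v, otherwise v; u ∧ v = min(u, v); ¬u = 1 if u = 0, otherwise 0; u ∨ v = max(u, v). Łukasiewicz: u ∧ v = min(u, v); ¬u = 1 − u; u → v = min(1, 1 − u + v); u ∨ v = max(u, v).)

0.10

Gödel evaluation:
  ¬p2: Gödel ¬ of 0.1 = 0 (operand ≠ 0)
  (¬p2 → p1): 0 ≤ 0.6, so result = 1
  ¬p2: Gödel ¬ of 0.1 = 0 (operand ≠ 0)
  (¬p2 ∨ p3) = max(0, 0.2) = 0.2
  ¬p2: Gödel ¬ of 0.1 = 0 (operand ≠ 0)
  ((¬p2 ∨ p3) → ¬p2): 0.2 > 0, so result = 0
  ((¬p2 → p1) → ((¬p2 ∨ p3) → ¬p2)): 1 > 0, so result = 0
  (p2 ∧ p1) = min(0.1, 0.6) = 0.1
  (((¬p2 → p1) → ((¬p2 ∨ p3) → ¬p2)) ∧ (p2 ∧ p1)) = min(0, 0.1) = 0
  ¬(((¬p2 → p1) → ((¬p2 ∨ p3) → ¬p2)) ∧ (p2 ∧ p1)): Gödel ¬ of 0 = 1 (operand is 0)
  Gödel value = 1
Łukasiewicz evaluation:
  ¬p2: Łukasiewicz ¬ gives 1 − 0.1 = 0.9
  (¬p2 → p1): min(1, 1 − 0.9 + 0.6) = 0.7
  ¬p2: Łukasiewicz ¬ gives 1 − 0.1 = 0.9
  (¬p2 ∨ p3) = max(0.9, 0.2) = 0.9
  ¬p2: Łukasiewicz ¬ gives 1 − 0.1 = 0.9
  ((¬p2 ∨ p3) → ¬p2): min(1, 1 − 0.9 + 0.9) = 1
  ((¬p2 → p1) → ((¬p2 ∨ p3) → ¬p2)): min(1, 1 − 0.7 + 1) = 1
  (p2 ∧ p1) = min(0.1, 0.6) = 0.1
  (((¬p2 → p1) → ((¬p2 ∨ p3) → ¬p2)) ∧ (p2 ∧ p1)) = min(1, 0.1) = 0.1
  ¬(((¬p2 → p1) → ((¬p2 ∨ p3) → ¬p2)) ∧ (p2 ∧ p1)): Łukasiewicz ¬ gives 1 − 0.1 = 0.9
  Łukasiewicz value = 0.9
Difference: 1 − 0.9 = 0.10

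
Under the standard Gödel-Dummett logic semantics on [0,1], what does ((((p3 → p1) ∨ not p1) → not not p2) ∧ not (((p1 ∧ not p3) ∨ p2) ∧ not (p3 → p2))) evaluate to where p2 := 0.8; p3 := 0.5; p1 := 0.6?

(p3 → p1): 0.5 ≤ 0.6, so result = 1
not p1: Gödel ¬ of 0.6 = 0 (operand ≠ 0)
((p3 → p1) ∨ not p1) = max(1, 0) = 1
not p2: Gödel ¬ of 0.8 = 0 (operand ≠ 0)
not not p2: Gödel ¬ of 0 = 1 (operand is 0)
(((p3 → p1) ∨ not p1) → not not p2): 1 ≤ 1, so result = 1
not p3: Gödel ¬ of 0.5 = 0 (operand ≠ 0)
(p1 ∧ not p3) = min(0.6, 0) = 0
((p1 ∧ not p3) ∨ p2) = max(0, 0.8) = 0.8
(p3 → p2): 0.5 ≤ 0.8, so result = 1
not (p3 → p2): Gödel ¬ of 1 = 0 (operand ≠ 0)
(((p1 ∧ not p3) ∨ p2) ∧ not (p3 → p2)) = min(0.8, 0) = 0
not (((p1 ∧ not p3) ∨ p2) ∧ not (p3 → p2)): Gödel ¬ of 0 = 1 (operand is 0)
((((p3 → p1) ∨ not p1) → not not p2) ∧ not (((p1 ∧ not p3) ∨ p2) ∧ not (p3 → p2))) = min(1, 1) = 1

1.00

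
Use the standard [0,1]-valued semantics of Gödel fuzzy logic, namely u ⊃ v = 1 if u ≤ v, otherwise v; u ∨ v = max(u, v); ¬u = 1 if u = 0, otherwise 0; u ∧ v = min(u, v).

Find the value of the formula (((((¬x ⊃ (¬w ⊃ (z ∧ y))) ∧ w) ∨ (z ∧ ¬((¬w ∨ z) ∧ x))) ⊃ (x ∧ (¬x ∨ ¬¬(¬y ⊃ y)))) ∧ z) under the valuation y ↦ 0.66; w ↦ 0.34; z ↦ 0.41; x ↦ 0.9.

¬x: Gödel ¬ of 0.9 = 0 (operand ≠ 0)
¬w: Gödel ¬ of 0.34 = 0 (operand ≠ 0)
(z ∧ y) = min(0.41, 0.66) = 0.41
(¬w ⊃ (z ∧ y)): 0 ≤ 0.41, so result = 1
(¬x ⊃ (¬w ⊃ (z ∧ y))): 0 ≤ 1, so result = 1
((¬x ⊃ (¬w ⊃ (z ∧ y))) ∧ w) = min(1, 0.34) = 0.34
¬w: Gödel ¬ of 0.34 = 0 (operand ≠ 0)
(¬w ∨ z) = max(0, 0.41) = 0.41
((¬w ∨ z) ∧ x) = min(0.41, 0.9) = 0.41
¬((¬w ∨ z) ∧ x): Gödel ¬ of 0.41 = 0 (operand ≠ 0)
(z ∧ ¬((¬w ∨ z) ∧ x)) = min(0.41, 0) = 0
(((¬x ⊃ (¬w ⊃ (z ∧ y))) ∧ w) ∨ (z ∧ ¬((¬w ∨ z) ∧ x))) = max(0.34, 0) = 0.34
¬x: Gödel ¬ of 0.9 = 0 (operand ≠ 0)
¬y: Gödel ¬ of 0.66 = 0 (operand ≠ 0)
(¬y ⊃ y): 0 ≤ 0.66, so result = 1
¬(¬y ⊃ y): Gödel ¬ of 1 = 0 (operand ≠ 0)
¬¬(¬y ⊃ y): Gödel ¬ of 0 = 1 (operand is 0)
(¬x ∨ ¬¬(¬y ⊃ y)) = max(0, 1) = 1
(x ∧ (¬x ∨ ¬¬(¬y ⊃ y))) = min(0.9, 1) = 0.9
((((¬x ⊃ (¬w ⊃ (z ∧ y))) ∧ w) ∨ (z ∧ ¬((¬w ∨ z) ∧ x))) ⊃ (x ∧ (¬x ∨ ¬¬(¬y ⊃ y)))): 0.34 ≤ 0.9, so result = 1
(((((¬x ⊃ (¬w ⊃ (z ∧ y))) ∧ w) ∨ (z ∧ ¬((¬w ∨ z) ∧ x))) ⊃ (x ∧ (¬x ∨ ¬¬(¬y ⊃ y)))) ∧ z) = min(1, 0.41) = 0.41

0.41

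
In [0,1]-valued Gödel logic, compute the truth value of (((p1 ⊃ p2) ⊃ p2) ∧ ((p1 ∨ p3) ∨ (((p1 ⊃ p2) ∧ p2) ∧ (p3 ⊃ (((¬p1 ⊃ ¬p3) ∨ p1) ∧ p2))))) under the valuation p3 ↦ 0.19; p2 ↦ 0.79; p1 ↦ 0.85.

0.85

(p1 ⊃ p2): 0.85 > 0.79, so result = 0.79
((p1 ⊃ p2) ⊃ p2): 0.79 ≤ 0.79, so result = 1
(p1 ∨ p3) = max(0.85, 0.19) = 0.85
(p1 ⊃ p2): 0.85 > 0.79, so result = 0.79
((p1 ⊃ p2) ∧ p2) = min(0.79, 0.79) = 0.79
¬p1: Gödel ¬ of 0.85 = 0 (operand ≠ 0)
¬p3: Gödel ¬ of 0.19 = 0 (operand ≠ 0)
(¬p1 ⊃ ¬p3): 0 ≤ 0, so result = 1
((¬p1 ⊃ ¬p3) ∨ p1) = max(1, 0.85) = 1
(((¬p1 ⊃ ¬p3) ∨ p1) ∧ p2) = min(1, 0.79) = 0.79
(p3 ⊃ (((¬p1 ⊃ ¬p3) ∨ p1) ∧ p2)): 0.19 ≤ 0.79, so result = 1
(((p1 ⊃ p2) ∧ p2) ∧ (p3 ⊃ (((¬p1 ⊃ ¬p3) ∨ p1) ∧ p2))) = min(0.79, 1) = 0.79
((p1 ∨ p3) ∨ (((p1 ⊃ p2) ∧ p2) ∧ (p3 ⊃ (((¬p1 ⊃ ¬p3) ∨ p1) ∧ p2)))) = max(0.85, 0.79) = 0.85
(((p1 ⊃ p2) ⊃ p2) ∧ ((p1 ∨ p3) ∨ (((p1 ⊃ p2) ∧ p2) ∧ (p3 ⊃ (((¬p1 ⊃ ¬p3) ∨ p1) ∧ p2))))) = min(1, 0.85) = 0.85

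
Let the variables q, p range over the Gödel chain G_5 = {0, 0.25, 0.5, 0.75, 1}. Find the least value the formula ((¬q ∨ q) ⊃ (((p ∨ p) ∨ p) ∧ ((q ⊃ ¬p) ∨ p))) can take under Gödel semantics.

0.00

The minimum is attained at q = 0, p = 0:
  ¬q: Gödel ¬ of 0 = 1 (operand is 0)
  (¬q ∨ q) = max(1, 0) = 1
  (p ∨ p) = max(0, 0) = 0
  ((p ∨ p) ∨ p) = max(0, 0) = 0
  ¬p: Gödel ¬ of 0 = 1 (operand is 0)
  (q ⊃ ¬p): 0 ≤ 1, so result = 1
  ((q ⊃ ¬p) ∨ p) = max(1, 0) = 1
  (((p ∨ p) ∨ p) ∧ ((q ⊃ ¬p) ∨ p)) = min(0, 1) = 0
  ((¬q ∨ q) ⊃ (((p ∨ p) ∨ p) ∧ ((q ⊃ ¬p) ∨ p))): 1 > 0, so result = 0
Checking all 25 assignments confirms none give a value below 0.00.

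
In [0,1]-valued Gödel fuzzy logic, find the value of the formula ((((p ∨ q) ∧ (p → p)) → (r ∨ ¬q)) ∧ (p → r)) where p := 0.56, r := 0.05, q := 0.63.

(p ∨ q) = max(0.56, 0.63) = 0.63
(p → p): 0.56 ≤ 0.56, so result = 1
((p ∨ q) ∧ (p → p)) = min(0.63, 1) = 0.63
¬q: Gödel ¬ of 0.63 = 0 (operand ≠ 0)
(r ∨ ¬q) = max(0.05, 0) = 0.05
(((p ∨ q) ∧ (p → p)) → (r ∨ ¬q)): 0.63 > 0.05, so result = 0.05
(p → r): 0.56 > 0.05, so result = 0.05
((((p ∨ q) ∧ (p → p)) → (r ∨ ¬q)) ∧ (p → r)) = min(0.05, 0.05) = 0.05

0.05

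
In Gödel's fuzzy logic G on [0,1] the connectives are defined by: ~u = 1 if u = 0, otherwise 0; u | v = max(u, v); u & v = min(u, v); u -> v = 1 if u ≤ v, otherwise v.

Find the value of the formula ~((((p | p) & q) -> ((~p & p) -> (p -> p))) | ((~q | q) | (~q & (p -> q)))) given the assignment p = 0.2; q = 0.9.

(p | p) = max(0.2, 0.2) = 0.2
((p | p) & q) = min(0.2, 0.9) = 0.2
~p: Gödel ¬ of 0.2 = 0 (operand ≠ 0)
(~p & p) = min(0, 0.2) = 0
(p -> p): 0.2 ≤ 0.2, so result = 1
((~p & p) -> (p -> p)): 0 ≤ 1, so result = 1
(((p | p) & q) -> ((~p & p) -> (p -> p))): 0.2 ≤ 1, so result = 1
~q: Gödel ¬ of 0.9 = 0 (operand ≠ 0)
(~q | q) = max(0, 0.9) = 0.9
~q: Gödel ¬ of 0.9 = 0 (operand ≠ 0)
(p -> q): 0.2 ≤ 0.9, so result = 1
(~q & (p -> q)) = min(0, 1) = 0
((~q | q) | (~q & (p -> q))) = max(0.9, 0) = 0.9
((((p | p) & q) -> ((~p & p) -> (p -> p))) | ((~q | q) | (~q & (p -> q)))) = max(1, 0.9) = 1
~((((p | p) & q) -> ((~p & p) -> (p -> p))) | ((~q | q) | (~q & (p -> q)))): Gödel ¬ of 1 = 0 (operand ≠ 0)

0.00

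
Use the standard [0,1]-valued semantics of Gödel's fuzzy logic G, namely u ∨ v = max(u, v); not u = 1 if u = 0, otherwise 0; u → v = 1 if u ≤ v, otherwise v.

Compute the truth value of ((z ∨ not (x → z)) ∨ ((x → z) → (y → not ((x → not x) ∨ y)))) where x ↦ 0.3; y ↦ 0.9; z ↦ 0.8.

0.80

(x → z): 0.3 ≤ 0.8, so result = 1
not (x → z): Gödel ¬ of 1 = 0 (operand ≠ 0)
(z ∨ not (x → z)) = max(0.8, 0) = 0.8
(x → z): 0.3 ≤ 0.8, so result = 1
not x: Gödel ¬ of 0.3 = 0 (operand ≠ 0)
(x → not x): 0.3 > 0, so result = 0
((x → not x) ∨ y) = max(0, 0.9) = 0.9
not ((x → not x) ∨ y): Gödel ¬ of 0.9 = 0 (operand ≠ 0)
(y → not ((x → not x) ∨ y)): 0.9 > 0, so result = 0
((x → z) → (y → not ((x → not x) ∨ y))): 1 > 0, so result = 0
((z ∨ not (x → z)) ∨ ((x → z) → (y → not ((x → not x) ∨ y)))) = max(0.8, 0) = 0.8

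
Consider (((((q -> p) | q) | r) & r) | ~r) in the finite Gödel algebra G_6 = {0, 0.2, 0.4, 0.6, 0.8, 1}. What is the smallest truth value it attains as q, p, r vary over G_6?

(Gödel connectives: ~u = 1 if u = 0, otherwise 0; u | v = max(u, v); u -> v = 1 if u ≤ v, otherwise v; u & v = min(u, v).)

The minimum is attained at q = 0, p = 0, r = 0.2:
  (q -> p): 0 ≤ 0, so result = 1
  ((q -> p) | q) = max(1, 0) = 1
  (((q -> p) | q) | r) = max(1, 0.2) = 1
  ((((q -> p) | q) | r) & r) = min(1, 0.2) = 0.2
  ~r: Gödel ¬ of 0.2 = 0 (operand ≠ 0)
  (((((q -> p) | q) | r) & r) | ~r) = max(0.2, 0) = 0.2
Checking all 216 assignments confirms none give a value below 0.20.

0.20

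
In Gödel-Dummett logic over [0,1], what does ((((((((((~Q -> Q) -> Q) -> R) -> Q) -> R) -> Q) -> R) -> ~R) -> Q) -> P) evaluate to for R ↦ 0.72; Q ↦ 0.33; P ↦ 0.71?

0.71

~Q: Gödel ¬ of 0.33 = 0 (operand ≠ 0)
(~Q -> Q): 0 ≤ 0.33, so result = 1
((~Q -> Q) -> Q): 1 > 0.33, so result = 0.33
(((~Q -> Q) -> Q) -> R): 0.33 ≤ 0.72, so result = 1
((((~Q -> Q) -> Q) -> R) -> Q): 1 > 0.33, so result = 0.33
(((((~Q -> Q) -> Q) -> R) -> Q) -> R): 0.33 ≤ 0.72, so result = 1
((((((~Q -> Q) -> Q) -> R) -> Q) -> R) -> Q): 1 > 0.33, so result = 0.33
(((((((~Q -> Q) -> Q) -> R) -> Q) -> R) -> Q) -> R): 0.33 ≤ 0.72, so result = 1
~R: Gödel ¬ of 0.72 = 0 (operand ≠ 0)
((((((((~Q -> Q) -> Q) -> R) -> Q) -> R) -> Q) -> R) -> ~R): 1 > 0, so result = 0
(((((((((~Q -> Q) -> Q) -> R) -> Q) -> R) -> Q) -> R) -> ~R) -> Q): 0 ≤ 0.33, so result = 1
((((((((((~Q -> Q) -> Q) -> R) -> Q) -> R) -> Q) -> R) -> ~R) -> Q) -> P): 1 > 0.71, so result = 0.71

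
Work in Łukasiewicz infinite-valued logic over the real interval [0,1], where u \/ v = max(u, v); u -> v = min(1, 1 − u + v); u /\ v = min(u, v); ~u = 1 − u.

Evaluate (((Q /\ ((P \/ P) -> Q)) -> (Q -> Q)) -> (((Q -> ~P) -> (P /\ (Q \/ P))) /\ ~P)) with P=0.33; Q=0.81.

(P \/ P) = max(0.33, 0.33) = 0.33
((P \/ P) -> Q): min(1, 1 − 0.33 + 0.81) = 1
(Q /\ ((P \/ P) -> Q)) = min(0.81, 1) = 0.81
(Q -> Q): min(1, 1 − 0.81 + 0.81) = 1
((Q /\ ((P \/ P) -> Q)) -> (Q -> Q)): min(1, 1 − 0.81 + 1) = 1
~P: Łukasiewicz ¬ gives 1 − 0.33 = 0.67
(Q -> ~P): min(1, 1 − 0.81 + 0.67) = 0.86
(Q \/ P) = max(0.81, 0.33) = 0.81
(P /\ (Q \/ P)) = min(0.33, 0.81) = 0.33
((Q -> ~P) -> (P /\ (Q \/ P))): min(1, 1 − 0.86 + 0.33) = 0.47
~P: Łukasiewicz ¬ gives 1 − 0.33 = 0.67
(((Q -> ~P) -> (P /\ (Q \/ P))) /\ ~P) = min(0.47, 0.67) = 0.47
(((Q /\ ((P \/ P) -> Q)) -> (Q -> Q)) -> (((Q -> ~P) -> (P /\ (Q \/ P))) /\ ~P)): min(1, 1 − 1 + 0.47) = 0.47

0.47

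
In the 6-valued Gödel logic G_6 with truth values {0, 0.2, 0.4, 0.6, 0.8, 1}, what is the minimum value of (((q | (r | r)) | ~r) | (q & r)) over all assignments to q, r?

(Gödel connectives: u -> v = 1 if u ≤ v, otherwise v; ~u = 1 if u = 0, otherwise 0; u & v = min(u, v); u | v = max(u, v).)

0.20

The minimum is attained at q = 0, r = 0.2:
  (r | r) = max(0.2, 0.2) = 0.2
  (q | (r | r)) = max(0, 0.2) = 0.2
  ~r: Gödel ¬ of 0.2 = 0 (operand ≠ 0)
  ((q | (r | r)) | ~r) = max(0.2, 0) = 0.2
  (q & r) = min(0, 0.2) = 0
  (((q | (r | r)) | ~r) | (q & r)) = max(0.2, 0) = 0.2
Checking all 36 assignments confirms none give a value below 0.20.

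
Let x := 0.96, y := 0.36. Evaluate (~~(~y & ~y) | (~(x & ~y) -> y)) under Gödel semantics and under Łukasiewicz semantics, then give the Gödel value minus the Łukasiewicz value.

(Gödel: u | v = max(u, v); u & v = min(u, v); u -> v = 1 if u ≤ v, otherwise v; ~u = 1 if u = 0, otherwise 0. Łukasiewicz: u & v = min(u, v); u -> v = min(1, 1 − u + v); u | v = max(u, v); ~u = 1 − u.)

-0.64

Gödel evaluation:
  ~y: Gödel ¬ of 0.36 = 0 (operand ≠ 0)
  ~y: Gödel ¬ of 0.36 = 0 (operand ≠ 0)
  (~y & ~y) = min(0, 0) = 0
  ~(~y & ~y): Gödel ¬ of 0 = 1 (operand is 0)
  ~~(~y & ~y): Gödel ¬ of 1 = 0 (operand ≠ 0)
  ~y: Gödel ¬ of 0.36 = 0 (operand ≠ 0)
  (x & ~y) = min(0.96, 0) = 0
  ~(x & ~y): Gödel ¬ of 0 = 1 (operand is 0)
  (~(x & ~y) -> y): 1 > 0.36, so result = 0.36
  (~~(~y & ~y) | (~(x & ~y) -> y)) = max(0, 0.36) = 0.36
  Gödel value = 0.36
Łukasiewicz evaluation:
  ~y: Łukasiewicz ¬ gives 1 − 0.36 = 0.64
  ~y: Łukasiewicz ¬ gives 1 − 0.36 = 0.64
  (~y & ~y) = min(0.64, 0.64) = 0.64
  ~(~y & ~y): Łukasiewicz ¬ gives 1 − 0.64 = 0.36
  ~~(~y & ~y): Łukasiewicz ¬ gives 1 − 0.36 = 0.64
  ~y: Łukasiewicz ¬ gives 1 − 0.36 = 0.64
  (x & ~y) = min(0.96, 0.64) = 0.64
  ~(x & ~y): Łukasiewicz ¬ gives 1 − 0.64 = 0.36
  (~(x & ~y) -> y): min(1, 1 − 0.36 + 0.36) = 1
  (~~(~y & ~y) | (~(x & ~y) -> y)) = max(0.64, 1) = 1
  Łukasiewicz value = 1
Difference: 0.36 − 1 = -0.64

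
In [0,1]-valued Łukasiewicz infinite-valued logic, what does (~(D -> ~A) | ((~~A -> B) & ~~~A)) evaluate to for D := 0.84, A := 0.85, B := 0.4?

~A: Łukasiewicz ¬ gives 1 − 0.85 = 0.15
(D -> ~A): min(1, 1 − 0.84 + 0.15) = 0.31
~(D -> ~A): Łukasiewicz ¬ gives 1 − 0.31 = 0.69
~A: Łukasiewicz ¬ gives 1 − 0.85 = 0.15
~~A: Łukasiewicz ¬ gives 1 − 0.15 = 0.85
(~~A -> B): min(1, 1 − 0.85 + 0.4) = 0.55
~A: Łukasiewicz ¬ gives 1 − 0.85 = 0.15
~~A: Łukasiewicz ¬ gives 1 − 0.15 = 0.85
~~~A: Łukasiewicz ¬ gives 1 − 0.85 = 0.15
((~~A -> B) & ~~~A) = min(0.55, 0.15) = 0.15
(~(D -> ~A) | ((~~A -> B) & ~~~A)) = max(0.69, 0.15) = 0.69

0.69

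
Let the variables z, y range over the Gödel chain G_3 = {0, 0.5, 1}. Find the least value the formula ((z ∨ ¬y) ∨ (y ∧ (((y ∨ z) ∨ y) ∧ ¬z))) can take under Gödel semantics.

0.50

The minimum is attained at z = 0, y = 0.5:
  ¬y: Gödel ¬ of 0.5 = 0 (operand ≠ 0)
  (z ∨ ¬y) = max(0, 0) = 0
  (y ∨ z) = max(0.5, 0) = 0.5
  ((y ∨ z) ∨ y) = max(0.5, 0.5) = 0.5
  ¬z: Gödel ¬ of 0 = 1 (operand is 0)
  (((y ∨ z) ∨ y) ∧ ¬z) = min(0.5, 1) = 0.5
  (y ∧ (((y ∨ z) ∨ y) ∧ ¬z)) = min(0.5, 0.5) = 0.5
  ((z ∨ ¬y) ∨ (y ∧ (((y ∨ z) ∨ y) ∧ ¬z))) = max(0, 0.5) = 0.5
Checking all 9 assignments confirms none give a value below 0.50.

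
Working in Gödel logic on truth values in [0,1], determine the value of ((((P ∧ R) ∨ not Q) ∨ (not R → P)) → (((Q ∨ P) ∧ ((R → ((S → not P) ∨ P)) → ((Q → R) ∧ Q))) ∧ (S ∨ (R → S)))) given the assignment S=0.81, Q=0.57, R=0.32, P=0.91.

(P ∧ R) = min(0.91, 0.32) = 0.32
not Q: Gödel ¬ of 0.57 = 0 (operand ≠ 0)
((P ∧ R) ∨ not Q) = max(0.32, 0) = 0.32
not R: Gödel ¬ of 0.32 = 0 (operand ≠ 0)
(not R → P): 0 ≤ 0.91, so result = 1
(((P ∧ R) ∨ not Q) ∨ (not R → P)) = max(0.32, 1) = 1
(Q ∨ P) = max(0.57, 0.91) = 0.91
not P: Gödel ¬ of 0.91 = 0 (operand ≠ 0)
(S → not P): 0.81 > 0, so result = 0
((S → not P) ∨ P) = max(0, 0.91) = 0.91
(R → ((S → not P) ∨ P)): 0.32 ≤ 0.91, so result = 1
(Q → R): 0.57 > 0.32, so result = 0.32
((Q → R) ∧ Q) = min(0.32, 0.57) = 0.32
((R → ((S → not P) ∨ P)) → ((Q → R) ∧ Q)): 1 > 0.32, so result = 0.32
((Q ∨ P) ∧ ((R → ((S → not P) ∨ P)) → ((Q → R) ∧ Q))) = min(0.91, 0.32) = 0.32
(R → S): 0.32 ≤ 0.81, so result = 1
(S ∨ (R → S)) = max(0.81, 1) = 1
(((Q ∨ P) ∧ ((R → ((S → not P) ∨ P)) → ((Q → R) ∧ Q))) ∧ (S ∨ (R → S))) = min(0.32, 1) = 0.32
((((P ∧ R) ∨ not Q) ∨ (not R → P)) → (((Q ∨ P) ∧ ((R → ((S → not P) ∨ P)) → ((Q → R) ∧ Q))) ∧ (S ∨ (R → S)))): 1 > 0.32, so result = 0.32

0.32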